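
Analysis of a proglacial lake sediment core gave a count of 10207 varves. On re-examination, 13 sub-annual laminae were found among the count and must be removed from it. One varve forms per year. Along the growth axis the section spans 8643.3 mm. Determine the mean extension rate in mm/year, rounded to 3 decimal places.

0.848 mm/year

Correcting the raw count gives 10207 − 13 = 10194 true varves.
Mean rate = 8643.3 mm / 10194 years ≈ 0.848 mm/year.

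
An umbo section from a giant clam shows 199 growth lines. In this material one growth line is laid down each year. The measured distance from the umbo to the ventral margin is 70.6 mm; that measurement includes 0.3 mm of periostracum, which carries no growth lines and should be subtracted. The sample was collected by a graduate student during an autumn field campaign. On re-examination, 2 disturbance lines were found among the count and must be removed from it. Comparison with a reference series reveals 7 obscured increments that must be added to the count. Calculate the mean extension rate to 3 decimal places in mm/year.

0.345 mm/year

Adjusted count: 199 − 2 + 7 = 204 growth lines.
The growth record spans 70.6 − 0.3 = 70.3 mm.
70.3 mm over 204 years gives 70.3 / 204 ≈ 0.345 mm/year.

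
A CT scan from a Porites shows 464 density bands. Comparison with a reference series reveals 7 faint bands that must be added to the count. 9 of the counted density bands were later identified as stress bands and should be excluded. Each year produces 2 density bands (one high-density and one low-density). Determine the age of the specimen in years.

231 years

Adjusted count: 464 − 9 + 7 = 462 density bands.
462 density bands at 2 per year is 462 / 2 = 231 years.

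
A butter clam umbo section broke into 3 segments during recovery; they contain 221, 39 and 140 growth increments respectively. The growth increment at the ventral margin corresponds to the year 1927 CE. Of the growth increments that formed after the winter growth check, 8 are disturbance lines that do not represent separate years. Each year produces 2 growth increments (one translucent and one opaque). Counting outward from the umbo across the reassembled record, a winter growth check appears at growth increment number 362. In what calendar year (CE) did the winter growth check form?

1912 CE

Total growth increments = 221 + 39 + 140 = 400.
Between growth increment 362 and the ventral margin there are 400 − 362 = 38 growth increments.
38 − 8 false = 30 true growth increments after the winter growth check.
30 growth increments at 2 per year is 30 / 2 = 15 years.
The growth increment at the ventral margin is 1927 CE, so the winter growth check dates to 1927 − 15 = 1912 CE.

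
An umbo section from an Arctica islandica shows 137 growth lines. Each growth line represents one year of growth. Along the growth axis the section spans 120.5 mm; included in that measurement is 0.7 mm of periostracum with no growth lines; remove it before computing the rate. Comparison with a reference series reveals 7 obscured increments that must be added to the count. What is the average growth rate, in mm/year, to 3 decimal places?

0.832 mm/year

Correcting the raw count gives 137 + 7 = 144 true growth lines.
Net length = 120.5 − 0.7 = 119.8 mm.
Mean rate = 119.8 mm / 144 years ≈ 0.832 mm/year.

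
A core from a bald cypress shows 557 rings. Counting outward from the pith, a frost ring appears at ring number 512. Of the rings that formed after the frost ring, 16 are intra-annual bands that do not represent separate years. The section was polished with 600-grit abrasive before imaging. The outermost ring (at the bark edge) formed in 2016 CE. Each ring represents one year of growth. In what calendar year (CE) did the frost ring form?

The frost ring sits at ring 512 from the pith, so 557 − 512 = 45 rings formed after it.
45 − 16 false = 29 true rings after the frost ring.
Counting back 29 years from 2016 CE places the frost ring in 2016 − 29 = 1987 CE.

1987 CE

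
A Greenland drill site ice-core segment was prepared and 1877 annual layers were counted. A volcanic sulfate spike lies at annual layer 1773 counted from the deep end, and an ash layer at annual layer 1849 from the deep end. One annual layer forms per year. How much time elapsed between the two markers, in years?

Separation: 1849 − 1773 = 76 annual layers.
That is 76 years at one annual layer per year.

76 years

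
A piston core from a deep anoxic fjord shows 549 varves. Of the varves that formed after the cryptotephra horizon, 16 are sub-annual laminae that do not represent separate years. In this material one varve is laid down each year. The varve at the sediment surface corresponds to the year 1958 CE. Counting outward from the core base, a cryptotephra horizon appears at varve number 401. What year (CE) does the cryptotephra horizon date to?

1826 CE

Between varve 401 and the sediment surface there are 549 − 401 = 148 varves.
Excluding 16 false varves: 148 − 16 = 132.
1958 − 132 = 1826 CE.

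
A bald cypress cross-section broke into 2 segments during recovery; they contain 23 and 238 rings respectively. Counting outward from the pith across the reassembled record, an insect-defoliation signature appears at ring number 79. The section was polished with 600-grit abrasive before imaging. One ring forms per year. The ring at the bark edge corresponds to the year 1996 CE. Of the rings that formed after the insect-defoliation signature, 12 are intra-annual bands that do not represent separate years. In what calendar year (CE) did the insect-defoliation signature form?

1826 CE

Total rings = 23 + 238 = 261.
Between ring 79 and the bark edge there are 261 − 79 = 182 rings.
182 − 12 false = 170 true rings after the insect-defoliation signature.
The ring at the bark edge is 1996 CE, so the insect-defoliation signature dates to 1996 − 170 = 1826 CE.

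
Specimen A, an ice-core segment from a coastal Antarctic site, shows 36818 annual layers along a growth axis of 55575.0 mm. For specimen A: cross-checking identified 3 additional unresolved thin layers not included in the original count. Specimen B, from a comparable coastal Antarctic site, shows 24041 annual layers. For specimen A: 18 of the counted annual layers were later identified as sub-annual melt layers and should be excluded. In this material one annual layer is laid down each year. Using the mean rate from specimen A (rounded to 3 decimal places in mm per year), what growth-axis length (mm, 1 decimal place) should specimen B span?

36301.9 mm

Specimen A: adjusted count: 36818 − 18 + 3 = 36803 annual layers.
A: Extension rate ≈ 55575.0 / 36803 = 1.510 mm/year.
Length of B = 1.510 × 24041 = 36301.9 mm.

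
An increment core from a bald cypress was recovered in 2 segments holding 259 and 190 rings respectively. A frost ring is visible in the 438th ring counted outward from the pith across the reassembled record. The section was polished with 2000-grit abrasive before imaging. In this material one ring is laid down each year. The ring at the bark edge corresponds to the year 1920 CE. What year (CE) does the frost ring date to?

Total rings = 259 + 190 = 449.
449 − 438 = 11 rings lie beyond the frost ring toward the bark edge.
Counting back 11 years from 1920 CE places the frost ring in 1920 − 11 = 1909 CE.

1909 CE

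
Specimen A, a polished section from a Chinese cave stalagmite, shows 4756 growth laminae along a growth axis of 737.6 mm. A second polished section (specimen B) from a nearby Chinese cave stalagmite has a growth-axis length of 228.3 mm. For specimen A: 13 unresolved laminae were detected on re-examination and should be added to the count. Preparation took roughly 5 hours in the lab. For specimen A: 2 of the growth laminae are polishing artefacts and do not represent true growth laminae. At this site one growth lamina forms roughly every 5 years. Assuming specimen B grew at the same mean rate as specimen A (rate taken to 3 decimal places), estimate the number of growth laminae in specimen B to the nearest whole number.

1473 growth laminae

Specimen A: adjusted count: 4756 − 2 + 13 = 4767 growth laminae.
Specimen A: 4767 growth laminae at 5 years each span 4767 × 5 = 23835 years.
A: Mean rate = 737.6 mm / 23835 years ≈ 0.031 mm/yr.
For B, 228.3 / 0.031 = 7364.52 years; at 5 years per growth lamina that is 7364.52 / 5 ≈ 1473 growth laminae.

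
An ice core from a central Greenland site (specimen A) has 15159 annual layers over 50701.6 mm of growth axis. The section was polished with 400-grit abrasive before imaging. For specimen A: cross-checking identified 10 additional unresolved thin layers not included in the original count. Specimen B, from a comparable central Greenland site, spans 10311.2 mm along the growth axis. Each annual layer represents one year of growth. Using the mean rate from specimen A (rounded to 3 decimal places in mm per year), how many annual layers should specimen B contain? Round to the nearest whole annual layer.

3085 annual layers

Specimen A: after corrections the count is 15159 + 10 = 15169 annual layers.
A: Mean rate = 50701.6 mm / 15169 years ≈ 3.342 mm/yr.
For B, 10311.2 / 3.342 = 3085.34 years ≈ 3085 annual layers.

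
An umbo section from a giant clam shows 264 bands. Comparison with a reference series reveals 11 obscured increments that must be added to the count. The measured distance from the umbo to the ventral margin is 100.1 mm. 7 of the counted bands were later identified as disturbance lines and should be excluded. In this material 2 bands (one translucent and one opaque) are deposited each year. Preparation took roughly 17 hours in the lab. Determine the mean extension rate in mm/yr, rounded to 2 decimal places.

0.75 mm/yr

Correcting the raw count gives 264 − 7 + 11 = 268 true bands.
With 2 bands per year, 268 / 2 = 134 years.
100.1 mm over 134 years gives 100.1 / 134 ≈ 0.75 mm/yr.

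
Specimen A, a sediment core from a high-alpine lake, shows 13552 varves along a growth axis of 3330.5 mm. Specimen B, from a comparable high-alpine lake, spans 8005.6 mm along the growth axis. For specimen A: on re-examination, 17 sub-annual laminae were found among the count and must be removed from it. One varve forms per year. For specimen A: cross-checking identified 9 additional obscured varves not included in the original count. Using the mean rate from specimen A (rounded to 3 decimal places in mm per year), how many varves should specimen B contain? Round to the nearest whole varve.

Specimen A: true varve count = 13552 − 17 + 9 = 13544.
A: 3330.5 mm over 13544 years gives 3330.5 / 13544 ≈ 0.246 mm/year.
For B, 8005.6 / 0.246 = 32543.09 years ≈ 32543 varves.

32543 varves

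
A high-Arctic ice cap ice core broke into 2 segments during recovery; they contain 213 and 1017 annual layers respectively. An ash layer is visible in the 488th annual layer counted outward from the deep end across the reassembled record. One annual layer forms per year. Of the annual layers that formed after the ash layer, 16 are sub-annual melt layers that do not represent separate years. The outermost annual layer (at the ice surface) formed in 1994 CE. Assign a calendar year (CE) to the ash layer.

1268 CE

Total annual layers = 213 + 1017 = 1230.
1230 − 488 = 742 annual layers lie beyond the ash layer toward the ice surface.
Removing the 16 false annual layers leaves 742 − 16 = 726 true annual layers beyond the ash layer.
The annual layer at the ice surface is 1994 CE, so the ash layer dates to 1994 − 726 = 1268 CE.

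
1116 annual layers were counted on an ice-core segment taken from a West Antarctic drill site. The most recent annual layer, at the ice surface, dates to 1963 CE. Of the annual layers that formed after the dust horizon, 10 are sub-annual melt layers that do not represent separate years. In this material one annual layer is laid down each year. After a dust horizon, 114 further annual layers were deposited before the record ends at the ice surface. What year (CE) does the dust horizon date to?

114 annual layers formed after the dust horizon.
114 − 10 false = 104 true annual layers after the dust horizon.
1963 − 104 = 1859 CE.

1859 CE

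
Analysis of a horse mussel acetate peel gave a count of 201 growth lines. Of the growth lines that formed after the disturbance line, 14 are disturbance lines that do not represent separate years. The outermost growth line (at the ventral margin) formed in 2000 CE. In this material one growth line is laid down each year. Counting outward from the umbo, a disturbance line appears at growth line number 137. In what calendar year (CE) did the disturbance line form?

1950 CE

Between growth line 137 and the ventral margin there are 201 − 137 = 64 growth lines.
64 − 14 false = 50 true growth lines after the disturbance line.
Counting back 50 years from 2000 CE places the disturbance line in 2000 − 50 = 1950 CE.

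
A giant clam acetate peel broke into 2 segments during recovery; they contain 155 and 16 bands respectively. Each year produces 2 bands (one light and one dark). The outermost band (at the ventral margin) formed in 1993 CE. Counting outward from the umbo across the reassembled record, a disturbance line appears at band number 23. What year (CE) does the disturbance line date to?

Total bands = 155 + 16 = 171.
171 − 23 = 148 bands lie beyond the disturbance line toward the ventral margin.
With 2 bands per year, 148 / 2 = 74 years.
1993 − 74 = 1919 CE.

1919 CE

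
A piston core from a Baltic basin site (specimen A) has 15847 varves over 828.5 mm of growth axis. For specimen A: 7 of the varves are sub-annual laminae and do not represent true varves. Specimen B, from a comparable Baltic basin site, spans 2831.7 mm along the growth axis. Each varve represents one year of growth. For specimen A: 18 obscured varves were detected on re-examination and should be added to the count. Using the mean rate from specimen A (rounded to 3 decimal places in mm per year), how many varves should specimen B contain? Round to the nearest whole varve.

54456 varves

Specimen A: true varve count = 15847 − 7 + 18 = 15858.
A: 828.5 mm over 15858 years gives 828.5 / 15858 ≈ 0.052 mm/year.
B spans 2831.7 / 0.052 = 54455.77 years ≈ 54456 varves.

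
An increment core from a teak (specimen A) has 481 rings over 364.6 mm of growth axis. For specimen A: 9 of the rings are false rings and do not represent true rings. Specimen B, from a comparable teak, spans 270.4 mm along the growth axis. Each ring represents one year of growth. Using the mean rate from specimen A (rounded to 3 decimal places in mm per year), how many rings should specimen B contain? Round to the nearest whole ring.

Specimen A: true ring count = 481 − 9 = 472.
A: Mean rate = 364.6 mm / 472 years ≈ 0.772 mm per year.
B spans 270.4 / 0.772 = 350.26 years ≈ 350 rings.

350 rings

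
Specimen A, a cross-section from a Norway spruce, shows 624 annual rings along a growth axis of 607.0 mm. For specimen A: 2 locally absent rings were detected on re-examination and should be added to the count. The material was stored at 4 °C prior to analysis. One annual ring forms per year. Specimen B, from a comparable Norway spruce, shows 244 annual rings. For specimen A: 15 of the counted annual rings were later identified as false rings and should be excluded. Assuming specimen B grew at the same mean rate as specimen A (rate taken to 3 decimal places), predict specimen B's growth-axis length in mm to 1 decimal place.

242.3 mm

Specimen A: true annual ring count = 624 − 15 + 2 = 611.
A: 607.0 mm over 611 years gives 607.0 / 611 ≈ 0.993 mm per year.
B's length ≈ 0.993 × 244 = 242.3 mm.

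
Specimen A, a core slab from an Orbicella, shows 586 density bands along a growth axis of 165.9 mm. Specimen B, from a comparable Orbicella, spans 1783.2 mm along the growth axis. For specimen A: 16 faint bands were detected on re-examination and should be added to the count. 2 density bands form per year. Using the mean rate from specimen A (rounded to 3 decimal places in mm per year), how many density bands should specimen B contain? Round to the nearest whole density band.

Specimen A: correcting the raw count gives 586 + 16 = 602 true density bands.
Specimen A: 602 density bands at 2 per year is 602 / 2 = 301 years.
A: 165.9 mm over 301 years gives 165.9 / 301 ≈ 0.551 mm per year.
Specimen B: 1783.2 mm / 0.551 mm per year = 3236.30 years; at 2 density bands per year that is 3236.30 × 2 ≈ 6473 density bands.

6473 density bands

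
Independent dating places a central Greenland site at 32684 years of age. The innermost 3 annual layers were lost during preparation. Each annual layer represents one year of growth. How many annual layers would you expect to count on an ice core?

At one annual layer per year, 32684 years correspond to 32684 annual layers.
32684 − 3 missed = 32681 annual layers expected in the prepared section.

32681 annual layers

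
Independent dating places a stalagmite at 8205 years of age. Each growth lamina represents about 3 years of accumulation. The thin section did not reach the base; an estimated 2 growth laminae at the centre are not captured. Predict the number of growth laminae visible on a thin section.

2733 growth laminae

At 3 years per growth lamina, 8205 / 3 = 2735 growth laminae are expected.
Less the 2 uncaptured growth laminae: 2735 − 2 = 2733.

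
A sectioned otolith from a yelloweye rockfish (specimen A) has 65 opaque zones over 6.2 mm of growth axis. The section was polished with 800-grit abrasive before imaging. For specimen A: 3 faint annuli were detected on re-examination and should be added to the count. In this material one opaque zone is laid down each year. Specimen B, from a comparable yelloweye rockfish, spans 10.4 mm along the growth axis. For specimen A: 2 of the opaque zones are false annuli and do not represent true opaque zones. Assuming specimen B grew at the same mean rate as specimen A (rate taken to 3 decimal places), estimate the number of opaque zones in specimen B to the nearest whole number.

Specimen A: after corrections the count is 65 − 2 + 3 = 66 opaque zones.
A: Extension rate ≈ 6.2 / 66 = 0.094 mm/year.
Specimen B: 10.4 mm / 0.094 mm per year = 110.64 years ≈ 111 opaque zones.

111 opaque zones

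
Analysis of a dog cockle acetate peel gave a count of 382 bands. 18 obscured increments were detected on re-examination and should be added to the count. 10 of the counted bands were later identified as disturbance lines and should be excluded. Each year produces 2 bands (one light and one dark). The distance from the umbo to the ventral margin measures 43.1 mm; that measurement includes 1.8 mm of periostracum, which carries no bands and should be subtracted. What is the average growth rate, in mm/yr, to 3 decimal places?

True band count = 382 − 10 + 18 = 390.
390 bands at 2 per year is 390 / 2 = 195 years.
The growth record spans 43.1 − 1.8 = 41.3 mm.
Extension rate ≈ 41.3 / 195 = 0.212 mm/yr.

0.212 mm/yr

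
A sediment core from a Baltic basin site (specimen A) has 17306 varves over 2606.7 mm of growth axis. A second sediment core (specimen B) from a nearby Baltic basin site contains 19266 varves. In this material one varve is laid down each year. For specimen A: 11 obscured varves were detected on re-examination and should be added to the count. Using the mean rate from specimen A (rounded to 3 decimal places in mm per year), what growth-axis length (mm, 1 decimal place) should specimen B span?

2909.2 mm

Specimen A: true varve count = 17306 + 11 = 17317.
A: Extension rate ≈ 2606.7 / 17317 = 0.151 mm/yr.
Length of B = 0.151 × 19266 = 2909.2 mm.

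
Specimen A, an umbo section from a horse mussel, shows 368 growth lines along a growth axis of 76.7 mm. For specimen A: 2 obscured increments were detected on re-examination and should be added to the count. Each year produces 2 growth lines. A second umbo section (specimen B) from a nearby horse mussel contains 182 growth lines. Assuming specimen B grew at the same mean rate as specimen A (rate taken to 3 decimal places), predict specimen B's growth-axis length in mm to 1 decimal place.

Specimen A: after corrections the count is 368 + 2 = 370 growth lines.
Specimen A: with 2 growth lines per year, 370 / 2 = 185 years.
A: Extension rate ≈ 76.7 / 185 = 0.415 mm/year.
Specimen B: dividing by 2 growth lines per year: 182 / 2 = 91 years. For B, 0.415 mm/year × 91 years = 37.8 mm.

37.8 mm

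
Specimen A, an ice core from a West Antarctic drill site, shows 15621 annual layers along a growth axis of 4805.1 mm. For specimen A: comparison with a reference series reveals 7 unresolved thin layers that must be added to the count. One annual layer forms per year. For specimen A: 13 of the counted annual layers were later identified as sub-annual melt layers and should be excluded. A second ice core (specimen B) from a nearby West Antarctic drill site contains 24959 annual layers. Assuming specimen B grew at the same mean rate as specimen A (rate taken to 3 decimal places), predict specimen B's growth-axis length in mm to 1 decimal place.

Specimen A: correcting the raw count gives 15621 − 13 + 7 = 15615 true annual layers.
A: Mean rate = 4805.1 mm / 15615 years ≈ 0.308 mm/year.
Length of B = 0.308 × 24959 = 7687.4 mm.

7687.4 mm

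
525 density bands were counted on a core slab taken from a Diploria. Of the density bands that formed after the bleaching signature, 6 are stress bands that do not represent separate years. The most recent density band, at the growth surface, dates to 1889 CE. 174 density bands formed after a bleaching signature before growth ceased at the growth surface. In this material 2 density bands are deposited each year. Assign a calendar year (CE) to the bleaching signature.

174 density bands post-date the bleaching signature.
174 − 6 false = 168 true density bands after the bleaching signature.
168 density bands at 2 per year is 168 / 2 = 84 years.
The density band at the growth surface is 1889 CE, so the bleaching signature dates to 1889 − 84 = 1805 CE.

1805 CE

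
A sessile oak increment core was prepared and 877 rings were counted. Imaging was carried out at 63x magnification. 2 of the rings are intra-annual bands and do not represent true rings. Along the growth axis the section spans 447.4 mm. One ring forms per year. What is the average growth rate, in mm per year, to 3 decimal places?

After corrections the count is 877 − 2 = 875 rings.
447.4 mm over 875 years gives 447.4 / 875 ≈ 0.511 mm per year.

0.511 mm per year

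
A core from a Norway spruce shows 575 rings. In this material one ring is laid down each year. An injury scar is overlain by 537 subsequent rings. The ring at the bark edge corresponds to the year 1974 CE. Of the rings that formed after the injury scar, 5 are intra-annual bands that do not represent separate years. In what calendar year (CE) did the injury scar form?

There are 537 rings younger than the injury scar.
Excluding 5 false rings: 537 − 5 = 532.
1974 − 532 = 1442 CE.

1442 CE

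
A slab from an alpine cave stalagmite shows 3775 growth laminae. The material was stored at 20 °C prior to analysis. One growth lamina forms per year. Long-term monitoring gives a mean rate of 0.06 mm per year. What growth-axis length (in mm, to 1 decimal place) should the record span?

226.5 mm

3775 years of growth are recorded.
Length ≈ 0.06 × 3775 = 226.5 mm.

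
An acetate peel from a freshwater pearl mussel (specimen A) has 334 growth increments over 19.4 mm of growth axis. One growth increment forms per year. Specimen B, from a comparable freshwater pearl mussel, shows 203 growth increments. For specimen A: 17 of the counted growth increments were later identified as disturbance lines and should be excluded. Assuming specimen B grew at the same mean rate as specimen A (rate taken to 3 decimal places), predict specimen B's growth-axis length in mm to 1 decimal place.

12.4 mm

Specimen A: true growth increment count = 334 − 17 = 317.
A: 19.4 mm over 317 years gives 19.4 / 317 ≈ 0.061 mm per year.
For B, 0.061 mm/year × 203 years = 12.4 mm.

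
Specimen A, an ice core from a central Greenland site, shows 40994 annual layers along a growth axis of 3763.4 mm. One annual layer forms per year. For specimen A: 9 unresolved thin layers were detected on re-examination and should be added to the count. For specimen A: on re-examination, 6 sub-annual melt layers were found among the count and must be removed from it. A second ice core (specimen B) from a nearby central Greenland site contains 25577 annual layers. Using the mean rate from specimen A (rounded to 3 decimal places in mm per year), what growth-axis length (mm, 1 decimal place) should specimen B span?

2353.1 mm

Specimen A: correcting the raw count gives 40994 − 6 + 9 = 40997 true annual layers.
A: 3763.4 mm over 40997 years gives 3763.4 / 40997 ≈ 0.092 mm per year.
B's length ≈ 0.092 × 25577 = 2353.1 mm.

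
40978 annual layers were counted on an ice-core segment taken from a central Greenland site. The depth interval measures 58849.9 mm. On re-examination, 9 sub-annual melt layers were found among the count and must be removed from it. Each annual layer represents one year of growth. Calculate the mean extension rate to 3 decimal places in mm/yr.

Adjusted count: 40978 − 9 = 40969 annual layers.
Mean rate = 58849.9 mm / 40969 years ≈ 1.436 mm/yr.

1.436 mm/yr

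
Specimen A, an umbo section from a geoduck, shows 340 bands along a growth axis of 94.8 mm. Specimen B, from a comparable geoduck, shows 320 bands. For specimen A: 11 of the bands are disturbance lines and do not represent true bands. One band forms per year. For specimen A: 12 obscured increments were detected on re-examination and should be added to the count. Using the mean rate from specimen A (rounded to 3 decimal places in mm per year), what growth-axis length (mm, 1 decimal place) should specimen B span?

89.0 mm

Specimen A: after corrections the count is 340 − 11 + 12 = 341 bands.
A: Mean rate = 94.8 mm / 341 years ≈ 0.278 mm per year.
Length of B = 0.278 × 320 = 89.0 mm.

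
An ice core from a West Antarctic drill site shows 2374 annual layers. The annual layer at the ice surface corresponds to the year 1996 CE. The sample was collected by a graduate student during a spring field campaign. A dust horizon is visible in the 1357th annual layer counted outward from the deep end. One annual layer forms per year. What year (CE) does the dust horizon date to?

Between annual layer 1357 and the ice surface there are 2374 − 1357 = 1017 annual layers.
The annual layer at the ice surface is 1996 CE, so the dust horizon dates to 1996 − 1017 = 979 CE.

979 CE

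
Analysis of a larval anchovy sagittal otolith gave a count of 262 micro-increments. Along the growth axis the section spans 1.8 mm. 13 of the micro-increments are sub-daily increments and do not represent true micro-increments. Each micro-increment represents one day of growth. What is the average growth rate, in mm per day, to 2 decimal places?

Correcting the raw count gives 262 − 13 = 249 true micro-increments.
1.8 mm over 249 days gives 1.8 / 249 ≈ 0.01 mm per day.

0.01 mm per day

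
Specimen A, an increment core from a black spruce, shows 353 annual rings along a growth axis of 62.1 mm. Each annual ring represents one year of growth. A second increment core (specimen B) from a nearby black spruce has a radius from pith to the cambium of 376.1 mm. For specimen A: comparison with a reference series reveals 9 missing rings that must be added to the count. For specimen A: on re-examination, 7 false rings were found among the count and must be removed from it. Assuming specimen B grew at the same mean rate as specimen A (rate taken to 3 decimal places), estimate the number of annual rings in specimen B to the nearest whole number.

2149 annual rings

Specimen A: correcting the raw count gives 353 − 7 + 9 = 355 true annual rings.
A: Extension rate ≈ 62.1 / 355 = 0.175 mm/year.
For B, 376.1 / 0.175 = 2149.14 years ≈ 2149 annual rings.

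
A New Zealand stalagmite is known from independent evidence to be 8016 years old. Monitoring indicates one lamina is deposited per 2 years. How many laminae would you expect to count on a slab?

4008 laminae

At 2 years per lamina, 8016 / 2 = 4008 laminae are expected.
So 4008 laminae should be present.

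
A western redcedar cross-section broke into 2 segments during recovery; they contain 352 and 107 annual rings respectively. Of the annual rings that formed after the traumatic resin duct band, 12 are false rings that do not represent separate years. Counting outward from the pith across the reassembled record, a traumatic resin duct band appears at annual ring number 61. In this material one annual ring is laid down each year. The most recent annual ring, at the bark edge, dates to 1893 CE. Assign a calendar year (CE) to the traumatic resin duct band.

Total annual rings = 352 + 107 = 459.
Between annual ring 61 and the bark edge there are 459 − 61 = 398 annual rings.
398 − 12 false = 386 true annual rings after the traumatic resin duct band.
The annual ring at the bark edge is 1893 CE, so the traumatic resin duct band dates to 1893 − 386 = 1507 CE.

1507 CE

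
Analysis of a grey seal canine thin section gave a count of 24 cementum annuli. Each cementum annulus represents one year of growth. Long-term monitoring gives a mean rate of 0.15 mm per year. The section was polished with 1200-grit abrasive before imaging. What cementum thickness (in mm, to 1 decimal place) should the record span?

24 years of growth are recorded.
Length ≈ 0.15 × 24 = 3.6 mm.

3.6 mm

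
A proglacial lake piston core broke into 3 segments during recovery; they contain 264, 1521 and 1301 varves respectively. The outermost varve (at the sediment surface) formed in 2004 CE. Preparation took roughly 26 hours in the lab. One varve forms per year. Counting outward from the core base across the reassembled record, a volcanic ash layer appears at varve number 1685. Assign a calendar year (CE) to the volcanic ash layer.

Total varves = 264 + 1521 + 1301 = 3086.
The volcanic ash layer sits at varve 1685 from the core base, so 3086 − 1685 = 1401 varves formed after it.
2004 − 1401 = 603 CE.

603 CE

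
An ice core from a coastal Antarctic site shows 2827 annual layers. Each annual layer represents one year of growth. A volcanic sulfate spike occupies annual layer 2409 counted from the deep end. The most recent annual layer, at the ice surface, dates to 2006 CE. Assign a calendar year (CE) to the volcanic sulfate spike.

1588 CE

The volcanic sulfate spike sits at annual layer 2409 from the deep end, so 2827 − 2409 = 418 annual layers formed after it.
Counting back 418 years from 2006 CE places the volcanic sulfate spike in 2006 − 418 = 1588 CE.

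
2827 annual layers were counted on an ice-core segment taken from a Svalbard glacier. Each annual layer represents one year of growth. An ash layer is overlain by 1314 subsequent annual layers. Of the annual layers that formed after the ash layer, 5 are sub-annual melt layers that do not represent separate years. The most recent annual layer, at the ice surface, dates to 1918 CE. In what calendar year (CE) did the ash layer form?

There are 1314 annual layers younger than the ash layer.
1314 − 5 false = 1309 true annual layers after the ash layer.
Counting back 1309 years from 1918 CE places the ash layer in 1918 − 1309 = 609 CE.

609 CE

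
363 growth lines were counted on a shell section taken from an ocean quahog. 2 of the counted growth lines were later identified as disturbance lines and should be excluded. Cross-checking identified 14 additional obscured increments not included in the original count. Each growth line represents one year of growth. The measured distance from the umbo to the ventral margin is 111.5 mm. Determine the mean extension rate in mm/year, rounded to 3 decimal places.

True growth line count = 363 − 2 + 14 = 375.
Extension rate ≈ 111.5 / 375 = 0.297 mm/year.

0.297 mm/year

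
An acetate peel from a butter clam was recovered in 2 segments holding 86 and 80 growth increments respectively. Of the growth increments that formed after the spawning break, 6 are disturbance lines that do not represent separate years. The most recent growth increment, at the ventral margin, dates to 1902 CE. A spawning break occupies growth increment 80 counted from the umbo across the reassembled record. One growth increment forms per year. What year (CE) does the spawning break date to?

1822 CE

Total growth increments = 86 + 80 = 166.
166 − 80 = 86 growth increments lie beyond the spawning break toward the ventral margin.
Removing the 6 false growth increments leaves 86 − 6 = 80 true growth increments beyond the spawning break.
Counting back 80 years from 1902 CE places the spawning break in 1902 − 80 = 1822 CE.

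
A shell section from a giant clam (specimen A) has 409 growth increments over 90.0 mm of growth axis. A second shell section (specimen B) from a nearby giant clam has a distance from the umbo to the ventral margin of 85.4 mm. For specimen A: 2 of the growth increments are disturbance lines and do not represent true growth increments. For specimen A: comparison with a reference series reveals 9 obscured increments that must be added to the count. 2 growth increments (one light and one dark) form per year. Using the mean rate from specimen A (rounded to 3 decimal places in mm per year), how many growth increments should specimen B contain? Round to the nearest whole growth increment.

Specimen A: true growth increment count = 409 − 2 + 9 = 416.
Specimen A: with 2 growth increments per year, 416 / 2 = 208 years.
A: Extension rate ≈ 90.0 / 208 = 0.433 mm/yr.
Specimen B: 85.4 mm / 0.433 mm per year = 197.23 years; at 2 growth increments per year that is 197.23 × 2 ≈ 394 growth increments.

394 growth increments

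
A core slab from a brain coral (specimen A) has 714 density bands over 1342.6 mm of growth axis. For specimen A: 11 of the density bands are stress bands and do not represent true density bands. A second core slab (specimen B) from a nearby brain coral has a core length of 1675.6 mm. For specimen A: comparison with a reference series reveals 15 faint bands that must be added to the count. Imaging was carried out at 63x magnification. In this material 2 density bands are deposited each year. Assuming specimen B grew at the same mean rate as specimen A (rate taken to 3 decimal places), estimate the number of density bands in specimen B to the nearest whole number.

Specimen A: after corrections the count is 714 − 11 + 15 = 718 density bands.
Specimen A: with 2 density bands per year, 718 / 2 = 359 years.
A: 1342.6 mm over 359 years gives 1342.6 / 359 ≈ 3.740 mm/yr.
For B, 1675.6 / 3.740 = 448.02 years; at 2 density bands per year that is 448.02 × 2 ≈ 896 density bands.

896 density bands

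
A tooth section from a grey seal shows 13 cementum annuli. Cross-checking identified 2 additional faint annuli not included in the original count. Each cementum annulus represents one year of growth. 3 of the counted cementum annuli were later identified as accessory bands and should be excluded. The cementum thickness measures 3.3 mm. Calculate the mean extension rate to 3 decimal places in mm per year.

True cementum annulus count = 13 − 3 + 2 = 12.
3.3 mm over 12 years gives 3.3 / 12 ≈ 0.275 mm per year.

0.275 mm per year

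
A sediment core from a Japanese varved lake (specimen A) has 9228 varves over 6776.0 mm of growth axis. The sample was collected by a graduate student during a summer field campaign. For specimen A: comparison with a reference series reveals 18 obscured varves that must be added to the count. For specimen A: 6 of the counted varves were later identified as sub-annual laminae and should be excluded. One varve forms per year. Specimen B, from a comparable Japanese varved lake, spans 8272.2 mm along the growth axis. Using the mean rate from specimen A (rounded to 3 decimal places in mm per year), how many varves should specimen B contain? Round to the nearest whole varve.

Specimen A: true varve count = 9228 − 6 + 18 = 9240.
A: Mean rate = 6776.0 mm / 9240 years ≈ 0.733 mm/year.
Specimen B: 8272.2 mm / 0.733 mm per year = 11285.40 years ≈ 11285 varves.

11285 varves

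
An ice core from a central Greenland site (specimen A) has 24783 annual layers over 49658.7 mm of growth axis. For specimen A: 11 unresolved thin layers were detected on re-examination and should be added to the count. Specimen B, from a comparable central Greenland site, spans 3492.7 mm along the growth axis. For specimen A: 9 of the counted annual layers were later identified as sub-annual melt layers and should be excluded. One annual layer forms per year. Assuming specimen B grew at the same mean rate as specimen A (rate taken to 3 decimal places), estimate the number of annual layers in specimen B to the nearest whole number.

Specimen A: after corrections the count is 24783 − 9 + 11 = 24785 annual layers.
A: Mean rate = 49658.7 mm / 24785 years ≈ 2.004 mm/yr.
Specimen B: 3492.7 mm / 2.004 mm per year = 1742.86 years ≈ 1743 annual layers.

1743 annual layers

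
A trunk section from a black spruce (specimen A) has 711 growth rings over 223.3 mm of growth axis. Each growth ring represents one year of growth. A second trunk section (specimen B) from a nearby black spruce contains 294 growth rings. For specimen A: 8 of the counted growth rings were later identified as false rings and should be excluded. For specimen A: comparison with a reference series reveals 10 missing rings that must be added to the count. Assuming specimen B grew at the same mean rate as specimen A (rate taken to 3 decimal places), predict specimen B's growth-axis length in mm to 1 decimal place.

Specimen A: after corrections the count is 711 − 8 + 10 = 713 growth rings.
A: Extension rate ≈ 223.3 / 713 = 0.313 mm/year.
B's length ≈ 0.313 × 294 = 92.0 mm.

92.0 mm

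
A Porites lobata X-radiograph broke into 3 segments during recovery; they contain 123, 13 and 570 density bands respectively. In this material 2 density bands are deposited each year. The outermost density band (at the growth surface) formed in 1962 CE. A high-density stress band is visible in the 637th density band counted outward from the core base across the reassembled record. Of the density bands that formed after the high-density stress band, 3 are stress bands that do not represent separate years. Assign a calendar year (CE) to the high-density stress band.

Total density bands = 123 + 13 + 570 = 706.
Between density band 637 and the growth surface there are 706 − 637 = 69 density bands.
Removing the 3 false density bands leaves 69 − 3 = 66 true density bands beyond the high-density stress band.
Dividing by 2 density bands per year: 66 / 2 = 33 years.
Counting back 33 years from 1962 CE places the high-density stress band in 1962 − 33 = 1929 CE.

1929 CE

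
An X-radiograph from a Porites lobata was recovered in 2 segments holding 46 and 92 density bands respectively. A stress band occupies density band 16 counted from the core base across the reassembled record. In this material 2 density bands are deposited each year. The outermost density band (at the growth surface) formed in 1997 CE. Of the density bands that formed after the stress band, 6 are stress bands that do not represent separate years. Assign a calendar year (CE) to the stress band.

Total density bands = 46 + 92 = 138.
The stress band sits at density band 16 from the core base, so 138 − 16 = 122 density bands formed after it.
Removing the 6 false density bands leaves 122 − 6 = 116 true density bands beyond the stress band.
With 2 density bands per year, 116 / 2 = 58 years.
Counting back 58 years from 1997 CE places the stress band in 1997 − 58 = 1939 CE.

1939 CE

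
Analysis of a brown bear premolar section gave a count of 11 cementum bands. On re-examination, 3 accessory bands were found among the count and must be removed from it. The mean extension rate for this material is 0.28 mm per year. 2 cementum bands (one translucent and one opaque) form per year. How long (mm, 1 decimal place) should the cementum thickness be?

1.1 mm

After corrections the count is 11 − 3 = 8 cementum bands.
8 cementum bands at 2 per year is 8 / 2 = 4 years.
4 years at 0.28 mm/year gives 0.28 × 4 = 1.1 mm.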